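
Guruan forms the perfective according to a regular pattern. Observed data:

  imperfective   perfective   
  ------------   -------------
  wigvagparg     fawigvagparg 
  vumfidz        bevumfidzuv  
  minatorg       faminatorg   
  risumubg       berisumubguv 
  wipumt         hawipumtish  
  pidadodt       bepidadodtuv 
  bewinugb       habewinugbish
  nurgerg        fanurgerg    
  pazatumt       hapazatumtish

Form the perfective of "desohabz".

wigvagparg and risumubg both end in -g yet inflect differently (fawigvagparg, berisumubguv), so the final letter is not what conditions the rule; the second-to-last letter is.
"desohabz" has second-to-last letter 'b'. The one such stem in the data (risumubg → berisumubguv) adds be- … -uv around the stem, so the same rule applies.
So desohabz → bedesohabzuv.

bedesohabzuv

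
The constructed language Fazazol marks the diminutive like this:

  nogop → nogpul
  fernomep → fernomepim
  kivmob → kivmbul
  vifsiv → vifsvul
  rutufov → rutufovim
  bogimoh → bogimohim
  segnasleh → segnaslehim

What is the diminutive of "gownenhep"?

gownenhepim

fernomep and nogop both end in -p yet inflect differently (fernomepim, nogpul), so the final letter is not what conditions the rule; the number of vowels is.
"gownenhep" has 3 vowels. The stems with 3 vowels (bogimoh → bogimohim, rutufov → rutufovim, segnasleh → segnaslehim) add -im.
The other pattern: stems with 2 vowels delete the last vowel and add -ul.
So gownenhep → gownenhepim.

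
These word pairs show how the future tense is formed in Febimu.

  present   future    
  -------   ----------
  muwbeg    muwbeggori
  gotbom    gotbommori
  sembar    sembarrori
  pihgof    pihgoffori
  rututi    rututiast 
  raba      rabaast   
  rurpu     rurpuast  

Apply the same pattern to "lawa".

lawaast

sembar and raba both have last vowel 'a' yet inflect differently (sembarrori, rabaast), so the last vowel is not what conditions the rule; whether the stem ends in a vowel or a consonant is.
"lawa" ends in a vowel. The stems ending in a vowel (rututi → rututiast, raba → rabaast, rurpu → rurpuast) add -ast.
The other pattern: stems ending in a consonant double the final consonant and add -ori.
So lawa → lawaast.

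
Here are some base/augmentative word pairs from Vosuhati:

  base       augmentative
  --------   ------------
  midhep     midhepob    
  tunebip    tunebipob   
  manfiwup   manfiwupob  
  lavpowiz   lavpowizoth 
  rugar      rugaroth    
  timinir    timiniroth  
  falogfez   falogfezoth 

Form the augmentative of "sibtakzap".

"sibtakzap" ends in -p. The stems ending in -p (midhep → midhepob, tunebip → tunebipob, manfiwup → manfiwupob) add -ob.
The other pattern: stems ending in -r or -z add -oth.
So sibtakzap → sibtakzapob.

sibtakzapob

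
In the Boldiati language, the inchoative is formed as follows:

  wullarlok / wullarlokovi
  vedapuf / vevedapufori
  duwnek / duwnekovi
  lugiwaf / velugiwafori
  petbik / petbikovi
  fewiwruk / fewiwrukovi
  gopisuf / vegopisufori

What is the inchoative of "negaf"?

venegafori

fewiwruk and vedapuf both have last vowel 'u' yet inflect differently (fewiwrukovi, vevedapufori), so the last vowel is not what conditions the rule; the final letter is.
"negaf" ends in -f. The stems ending in -f (vedapuf → vevedapufori, lugiwaf → velugiwafori, gopisuf → vegopisufori) add ve- … -ori around the stem.
The other pattern: stems ending in -k add -ovi.
So negaf → venegafori.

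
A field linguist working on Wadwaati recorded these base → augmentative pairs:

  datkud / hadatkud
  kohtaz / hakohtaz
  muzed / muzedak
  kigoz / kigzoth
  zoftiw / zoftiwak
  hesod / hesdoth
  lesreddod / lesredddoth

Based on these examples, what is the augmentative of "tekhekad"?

"tekhekad" has last vowel 'a'. The one such stem in the data (kohtaz → hakohtaz) adds the prefix ha-, so the same rule applies.
The other patterns: stems whose last vowel is 'o' delete the last vowel and add -oth; stems whose last vowel is 'e' or 'i' add -ak.
So tekhekad → hatekhekad.

hatekhekad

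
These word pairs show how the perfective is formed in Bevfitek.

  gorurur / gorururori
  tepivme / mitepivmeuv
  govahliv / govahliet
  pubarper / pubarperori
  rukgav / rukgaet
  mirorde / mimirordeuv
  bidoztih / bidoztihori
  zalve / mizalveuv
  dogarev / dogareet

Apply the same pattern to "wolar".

dogarev and mirorde both have last vowel 'e' yet inflect differently (dogareet, mimirordeuv), so the last vowel is not what conditions the rule; the final letter is.
"wolar" ends in -r. The stems ending in -r (pubarper → pubarperori, gorurur → gorururori) add -ori.
The other patterns: stems ending in -v drop the final letter and add -et; stems ending in -e add mi- … -uv around the stem.
So wolar → wolarori.

wolarori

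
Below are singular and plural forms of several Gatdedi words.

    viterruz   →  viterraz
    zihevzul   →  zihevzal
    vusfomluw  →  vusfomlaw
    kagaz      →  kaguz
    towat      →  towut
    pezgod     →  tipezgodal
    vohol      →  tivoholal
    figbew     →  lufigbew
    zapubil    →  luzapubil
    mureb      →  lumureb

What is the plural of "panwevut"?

"panwevut" has last vowel 'u'. The stems whose last vowel is 'u' (viterruz → viterraz, zihevzul → zihevzal, vusfomluw → vusfomlaw) change the last vowel to 'a'.
So panwevut → panwevat.

panwevat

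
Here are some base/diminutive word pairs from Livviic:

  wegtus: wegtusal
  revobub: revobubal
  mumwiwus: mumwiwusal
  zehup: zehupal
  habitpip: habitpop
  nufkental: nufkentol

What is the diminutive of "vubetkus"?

vubetkusal

zehup and habitpip both end in -p yet inflect differently (zehupal, habitpop), so the final letter is not what conditions the rule; the last vowel is.
"vubetkus" has last vowel 'u'. The stems whose last vowel is 'u' (revobub → revobubal, zehup → zehupal, wegtus → wegtusal) add -al.
So vubetkus → vubetkusal.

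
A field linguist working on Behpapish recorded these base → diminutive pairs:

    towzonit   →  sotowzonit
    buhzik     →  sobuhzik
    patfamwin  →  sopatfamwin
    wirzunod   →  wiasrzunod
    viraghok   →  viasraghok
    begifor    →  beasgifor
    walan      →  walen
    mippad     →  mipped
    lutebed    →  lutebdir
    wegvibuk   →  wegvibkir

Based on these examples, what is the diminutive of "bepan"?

bepen

"bepan" has last vowel 'a'. The stems whose last vowel is 'a' (walan → walen, mippad → mipped) change the last vowel to 'e'.
The other patterns: stems whose last vowel is 'i' add the prefix so-; stems whose last vowel is 'o' insert -as- after the first vowel; stems whose last vowel is 'e' or 'u' delete the last vowel and add -ir.
So bepan → bepen.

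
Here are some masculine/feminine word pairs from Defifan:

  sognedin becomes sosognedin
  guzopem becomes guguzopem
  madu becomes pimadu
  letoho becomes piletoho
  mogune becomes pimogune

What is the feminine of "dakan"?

guzopem and mogune both have last vowel 'e' yet inflect differently (guguzopem, pimogune), so the last vowel is not what conditions the rule; whether the stem ends in a vowel or a consonant is.
"dakan" ends in a consonant. The stems ending in a consonant (sognedin → sosognedin, guzopem → guguzopem) repeat the first consonant+vowel as a prefix.
So dakan → dadakan.

dadakan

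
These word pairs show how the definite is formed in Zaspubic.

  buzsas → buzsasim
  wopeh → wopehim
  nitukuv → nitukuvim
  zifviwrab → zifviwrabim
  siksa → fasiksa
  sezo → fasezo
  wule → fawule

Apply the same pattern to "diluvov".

buzsas and siksa both have last vowel 'a' yet inflect differently (buzsasim, fasiksa), so the last vowel is not what conditions the rule; whether the stem ends in a vowel or a consonant is.
"diluvov" ends in a consonant. The stems ending in a consonant (buzsas → buzsasim, wopeh → wopehim, nitukuv → nitukuvim) add -im.
The other pattern: stems ending in a vowel add the prefix fa-.
So diluvov → diluvovim.

diluvovim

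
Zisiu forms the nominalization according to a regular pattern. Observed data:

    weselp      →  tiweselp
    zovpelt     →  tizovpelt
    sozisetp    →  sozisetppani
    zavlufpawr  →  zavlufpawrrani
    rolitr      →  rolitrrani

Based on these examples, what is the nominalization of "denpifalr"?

weselp and sozisetp both end in -p yet inflect differently (tiweselp, sozisetppani), so the final letter is not what conditions the rule; the second-to-last letter is.
"denpifalr" has second-to-last letter 'l'. The stems whose second-to-last letter is 'l' (weselp → tiweselp, zovpelt → tizovpelt) add the prefix ti-.
So denpifalr → tidenpifalr.

tidenpifalr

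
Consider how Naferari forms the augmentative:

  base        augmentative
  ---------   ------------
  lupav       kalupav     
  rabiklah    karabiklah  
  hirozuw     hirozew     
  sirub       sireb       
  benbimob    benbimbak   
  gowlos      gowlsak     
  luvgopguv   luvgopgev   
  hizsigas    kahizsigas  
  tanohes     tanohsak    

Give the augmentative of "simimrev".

lupav and luvgopguv both end in -v yet inflect differently (kalupav, luvgopgev), so the final letter is not what conditions the rule; the last vowel is.
"simimrev" has last vowel 'e'. The one such stem in the data (tanohes → tanohsak) deletes the last vowel and adds -ak (as do gowlos, benbimob), so the same rule applies.
So simimrev → simimrvak.

simimrvak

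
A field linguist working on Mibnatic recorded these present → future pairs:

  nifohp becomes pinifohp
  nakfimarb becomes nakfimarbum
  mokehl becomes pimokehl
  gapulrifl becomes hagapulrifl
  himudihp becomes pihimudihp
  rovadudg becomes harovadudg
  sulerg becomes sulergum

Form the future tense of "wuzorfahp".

sulerg and rovadudg both end in -g yet inflect differently (sulergum, harovadudg), so the final letter is not what conditions the rule; the second-to-last letter is.
"wuzorfahp" has second-to-last letter 'h'. The stems whose second-to-last letter is 'h' (mokehl → pimokehl, nifohp → pinifohp, himudihp → pihimudihp) add the prefix pi-.
The other patterns: stems whose second-to-last letter is 'r' add -um; stems whose second-to-last letter is 'd' or 'f' add the prefix ha-.
So wuzorfahp → piwuzorfahp.

piwuzorfahp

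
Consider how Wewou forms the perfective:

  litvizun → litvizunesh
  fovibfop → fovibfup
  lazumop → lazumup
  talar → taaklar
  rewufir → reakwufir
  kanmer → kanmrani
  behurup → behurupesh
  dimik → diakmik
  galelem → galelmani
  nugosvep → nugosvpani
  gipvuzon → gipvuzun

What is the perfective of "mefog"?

behurup and nugosvep both end in -p yet inflect differently (behurupesh, nugosvpani), so the final letter is not what conditions the rule; the last vowel is.
"mefog" has last vowel 'o'. The stems whose last vowel is 'o' (gipvuzon → gipvuzun, fovibfop → fovibfup, lazumop → lazumup) change the last vowel to 'u'.
So mefog → mefug.

mefug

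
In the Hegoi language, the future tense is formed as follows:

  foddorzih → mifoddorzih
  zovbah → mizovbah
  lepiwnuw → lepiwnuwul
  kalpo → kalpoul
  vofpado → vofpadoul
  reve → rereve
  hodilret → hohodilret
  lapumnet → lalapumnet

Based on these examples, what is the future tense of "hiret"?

lepiwnuw and lapumnet both begin with l- yet inflect differently (lepiwnuwul, lalapumnet), so the first letter is not what conditions the rule; the final letter is.
"hiret" ends in -t. The stems ending in -t (hodilret → hohodilret, lapumnet → lalapumnet) repeat the first consonant+vowel as a prefix.
So hiret → hihiret.

hihiret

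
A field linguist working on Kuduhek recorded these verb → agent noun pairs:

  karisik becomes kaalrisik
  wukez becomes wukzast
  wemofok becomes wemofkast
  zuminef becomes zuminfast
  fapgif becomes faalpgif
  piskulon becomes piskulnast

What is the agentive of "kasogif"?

kaalsogif

karisik and wemofok both end in -k yet inflect differently (kaalrisik, wemofkast), so the final letter is not what conditions the rule; the last vowel is.
"kasogif" has last vowel 'i'. The stems whose last vowel is 'i' (karisik → kaalrisik, fapgif → faalpgif) insert -al- after the first vowel.
So kasogif → kaalsogif.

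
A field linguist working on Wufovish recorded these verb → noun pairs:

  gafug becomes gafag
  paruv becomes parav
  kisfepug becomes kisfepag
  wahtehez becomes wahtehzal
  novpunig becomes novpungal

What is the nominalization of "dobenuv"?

dobenav

"dobenuv" has last vowel 'u'. The stems whose last vowel is 'u' (gafug → gafag, paruv → parav, kisfepug → kisfepag) change the last vowel to 'a'.
The other pattern: stems whose last vowel is 'e' or 'i' delete the last vowel and add -al.
So dobenuv → dobenav.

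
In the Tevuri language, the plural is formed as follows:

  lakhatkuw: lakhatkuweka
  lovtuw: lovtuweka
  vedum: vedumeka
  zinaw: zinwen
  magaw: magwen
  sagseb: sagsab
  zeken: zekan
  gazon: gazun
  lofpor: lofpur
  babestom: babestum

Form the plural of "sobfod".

lakhatkuw and zinaw both end in -w yet inflect differently (lakhatkuweka, zinwen), so the final letter is not what conditions the rule; the last vowel is.
"sobfod" has last vowel 'o'. The stems whose last vowel is 'o' (gazon → gazun, lofpor → lofpur, babestom → babestum) change the last vowel to 'u'.
The other patterns: stems whose last vowel is 'u' add -eka; stems whose last vowel is 'a' delete the last vowel and add -en; stems whose last vowel is 'e' change the last vowel to 'a'.
So sobfod → sobfud.

sobfud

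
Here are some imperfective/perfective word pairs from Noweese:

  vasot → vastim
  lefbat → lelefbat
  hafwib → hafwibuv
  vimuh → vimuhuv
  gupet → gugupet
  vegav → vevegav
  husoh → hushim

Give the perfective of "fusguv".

fusguvuv

vimuh and husoh both end in -h yet inflect differently (vimuhuv, hushim), so the final letter is not what conditions the rule; the last vowel is.
"fusguv" has last vowel 'u'. The one such stem in the data (vimuh → vimuhuv) adds -uv, so the same rule applies.
The other patterns: stems whose last vowel is 'a' or 'e' repeat the first consonant+vowel as a prefix; stems whose last vowel is 'o' delete the last vowel and add -im.
So fusguv → fusguvuv.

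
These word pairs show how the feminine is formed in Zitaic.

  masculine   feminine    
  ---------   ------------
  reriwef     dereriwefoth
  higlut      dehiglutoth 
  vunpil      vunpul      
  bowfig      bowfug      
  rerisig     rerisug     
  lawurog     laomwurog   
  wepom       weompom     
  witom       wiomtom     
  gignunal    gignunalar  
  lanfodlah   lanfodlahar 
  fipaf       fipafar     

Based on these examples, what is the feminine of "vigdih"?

"vigdih" has last vowel 'i'. The stems whose last vowel is 'i' (vunpil → vunpul, bowfig → bowfug, rerisig → rerisug) change the last vowel to 'u'.
So vigdih → vigduh.

vigduh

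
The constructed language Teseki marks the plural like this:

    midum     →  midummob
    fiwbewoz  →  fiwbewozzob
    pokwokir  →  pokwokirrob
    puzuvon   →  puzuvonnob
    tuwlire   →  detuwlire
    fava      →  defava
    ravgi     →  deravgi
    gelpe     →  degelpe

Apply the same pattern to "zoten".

pokwokir and ravgi both have last vowel 'i' yet inflect differently (pokwokirrob, deravgi), so the last vowel is not what conditions the rule; whether the stem ends in a vowel or a consonant is.
"zoten" ends in a consonant. The stems ending in a consonant (midum → midummob, fiwbewoz → fiwbewozzob, pokwokir → pokwokirrob) double the final consonant and add -ob.
The other pattern: stems ending in a vowel add the prefix de-.
So zoten → zotennob.

zotennob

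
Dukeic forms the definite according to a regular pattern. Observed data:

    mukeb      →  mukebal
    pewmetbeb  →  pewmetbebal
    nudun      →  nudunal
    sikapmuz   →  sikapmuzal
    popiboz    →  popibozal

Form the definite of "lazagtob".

Every pair shown (mukeb → mukebal, pewmetbeb → pewmetbebal, nudun → nudunal, …) follows the same rule: add -al.
So lazagtob → lazagtobal.

lazagtobal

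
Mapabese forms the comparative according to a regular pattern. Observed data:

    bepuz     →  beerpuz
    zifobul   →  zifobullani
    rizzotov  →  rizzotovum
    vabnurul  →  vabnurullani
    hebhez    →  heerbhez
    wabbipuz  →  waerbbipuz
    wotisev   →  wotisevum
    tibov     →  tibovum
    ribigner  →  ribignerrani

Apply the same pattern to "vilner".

wotisev and hebhez both have last vowel 'e' yet inflect differently (wotisevum, heerbhez), so the last vowel is not what conditions the rule; the final letter is.
"vilner" ends in -r. The one such stem in the data (ribigner → ribignerrani) doubles the final consonant and adds -ani (as do vabnurul, zifobul), so the same rule applies.
The other patterns: stems ending in -v add -um; stems ending in -z insert -er- after the first vowel.
So vilner → vilnerrani.

vilnerrani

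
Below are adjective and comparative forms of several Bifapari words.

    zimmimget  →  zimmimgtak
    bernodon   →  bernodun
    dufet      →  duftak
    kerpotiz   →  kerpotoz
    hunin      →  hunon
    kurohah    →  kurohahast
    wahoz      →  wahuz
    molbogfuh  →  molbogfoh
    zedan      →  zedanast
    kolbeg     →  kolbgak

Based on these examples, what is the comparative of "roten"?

bernodon and hunin both end in -n yet inflect differently (bernodun, hunon), so the final letter is not what conditions the rule; the last vowel is.
"roten" has last vowel 'e'. The stems whose last vowel is 'e' (dufet → duftak, zimmimget → zimmimgtak, kolbeg → kolbgak) delete the last vowel and add -ak.
The other patterns: stems whose last vowel is 'o' change the last vowel to 'u'; stems whose last vowel is 'i' or 'u' change the last vowel to 'o'; stems whose last vowel is 'a' add -ast.
So roten → rotnak.

rotnak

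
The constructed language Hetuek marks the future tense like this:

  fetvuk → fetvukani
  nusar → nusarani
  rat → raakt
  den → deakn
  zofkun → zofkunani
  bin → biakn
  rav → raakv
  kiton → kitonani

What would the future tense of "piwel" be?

"piwel" has 2 vowels. The stems with 2 vowels (kiton → kitonani, fetvuk → fetvukani, zofkun → zofkunani) add -ani.
So piwel → piwelani.

piwelani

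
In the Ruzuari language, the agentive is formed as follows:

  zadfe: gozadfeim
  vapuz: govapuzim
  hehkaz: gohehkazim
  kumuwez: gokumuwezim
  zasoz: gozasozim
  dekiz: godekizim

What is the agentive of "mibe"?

gomibeim

Every pair shown (zadfe → gozadfeim, vapuz → govapuzim, hehkaz → gohehkazim, …) follows the same rule: add go- … -im around the stem.
So mibe → gomibeim.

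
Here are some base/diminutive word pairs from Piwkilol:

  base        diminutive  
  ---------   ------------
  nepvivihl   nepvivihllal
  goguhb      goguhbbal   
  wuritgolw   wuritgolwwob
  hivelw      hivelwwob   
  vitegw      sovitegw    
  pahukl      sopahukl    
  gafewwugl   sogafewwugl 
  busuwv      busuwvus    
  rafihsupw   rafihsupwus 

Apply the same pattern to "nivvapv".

wuritgolw and vitegw both end in -w yet inflect differently (wuritgolwwob, sovitegw), so the final letter is not what conditions the rule; the second-to-last letter is.
"nivvapv" has second-to-last letter 'p'. The one such stem in the data (rafihsupw → rafihsupwus) adds -us, so the same rule applies.
The other patterns: stems whose second-to-last letter is 'h' double the final consonant and add -al; stems whose second-to-last letter is 'l' double the final consonant and add -ob; stems whose second-to-last letter is 'g' or 'k' add the prefix so-.
So nivvapv → nivvapvus.

nivvapvus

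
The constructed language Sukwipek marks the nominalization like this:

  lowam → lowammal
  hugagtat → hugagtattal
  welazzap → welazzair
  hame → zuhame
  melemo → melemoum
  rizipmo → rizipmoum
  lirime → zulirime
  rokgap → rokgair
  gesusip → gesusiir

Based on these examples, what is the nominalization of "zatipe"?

zuzatipe

welazzap and lowam both have last vowel 'a' yet inflect differently (welazzair, lowammal), so the last vowel is not what conditions the rule; the final letter is.
"zatipe" ends in -e. The stems ending in -e (lirime → zulirime, hame → zuhame) add the prefix zu-.
So zatipe → zuzatipe.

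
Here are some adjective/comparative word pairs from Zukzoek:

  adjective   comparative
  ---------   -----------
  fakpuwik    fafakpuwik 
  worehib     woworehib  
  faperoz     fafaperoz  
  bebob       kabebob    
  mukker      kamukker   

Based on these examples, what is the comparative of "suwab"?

kasuwab

"suwab" has 2 vowels. The stems with 2 vowels (mukker → kamukker, bebob → kabebob) add the prefix ka-.
So suwab → kasuwab.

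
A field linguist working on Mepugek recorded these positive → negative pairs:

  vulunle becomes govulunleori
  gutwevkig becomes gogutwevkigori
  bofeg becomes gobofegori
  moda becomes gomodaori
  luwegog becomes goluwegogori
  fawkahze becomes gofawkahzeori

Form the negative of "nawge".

gonawgeori

Every pair shown (vulunle → govulunleori, gutwevkig → gogutwevkigori, bofeg → gobofegori, …) follows the same rule: add go- … -ori around the stem.
So nawge → gonawgeori.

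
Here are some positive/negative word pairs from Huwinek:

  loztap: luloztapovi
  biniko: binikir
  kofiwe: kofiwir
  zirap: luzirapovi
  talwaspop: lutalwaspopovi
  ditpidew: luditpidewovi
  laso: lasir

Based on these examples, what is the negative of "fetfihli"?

ditpidew and kofiwe both have last vowel 'e' yet inflect differently (luditpidewovi, kofiwir), so the last vowel is not what conditions the rule; whether the stem ends in a vowel or a consonant is.
"fetfihli" ends in a vowel. The stems ending in a vowel (kofiwe → kofiwir, biniko → binikir, laso → lasir) drop the final letter and add -ir.
So fetfihli → fetfihlir.

fetfihlir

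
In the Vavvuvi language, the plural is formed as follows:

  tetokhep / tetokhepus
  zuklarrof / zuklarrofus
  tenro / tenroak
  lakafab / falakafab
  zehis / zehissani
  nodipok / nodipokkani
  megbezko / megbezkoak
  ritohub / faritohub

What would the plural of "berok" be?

"berok" ends in -k. The one such stem in the data (nodipok → nodipokkani) doubles the final consonant and adds -ani (as does zehis), so the same rule applies.
So berok → berokkani.

berokkani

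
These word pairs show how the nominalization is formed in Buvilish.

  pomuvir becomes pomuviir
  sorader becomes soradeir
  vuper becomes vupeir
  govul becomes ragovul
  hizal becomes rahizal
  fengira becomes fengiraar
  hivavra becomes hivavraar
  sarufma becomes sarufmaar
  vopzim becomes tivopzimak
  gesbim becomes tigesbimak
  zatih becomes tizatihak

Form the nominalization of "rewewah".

hizal and fengira both have last vowel 'a' yet inflect differently (rahizal, fengiraar), so the last vowel is not what conditions the rule; the final letter is.
"rewewah" ends in -h. The one such stem in the data (zatih → tizatihak) adds ti- … -ak around the stem, so the same rule applies.
The other patterns: stems ending in -r drop the final letter and add -ir; stems ending in -l add the prefix ra-; stems ending in -a add -ar.
So rewewah → tirewewahak.

tirewewahak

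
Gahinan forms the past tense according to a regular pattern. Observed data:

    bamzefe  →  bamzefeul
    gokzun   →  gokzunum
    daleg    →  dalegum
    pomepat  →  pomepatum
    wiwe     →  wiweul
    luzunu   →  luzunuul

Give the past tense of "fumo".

gokzun and luzunu both have last vowel 'u' yet inflect differently (gokzunum, luzunuul), so the last vowel is not what conditions the rule; whether the stem ends in a vowel or a consonant is.
"fumo" ends in a vowel. The stems ending in a vowel (luzunu → luzunuul, bamzefe → bamzefeul, wiwe → wiweul) add -ul.
So fumo → fumoul.

fumoul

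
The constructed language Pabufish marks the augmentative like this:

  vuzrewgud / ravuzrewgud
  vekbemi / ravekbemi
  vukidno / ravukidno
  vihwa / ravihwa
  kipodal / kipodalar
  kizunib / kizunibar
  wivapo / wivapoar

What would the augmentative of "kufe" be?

vukidno and wivapo both end in -o yet inflect differently (ravukidno, wivapoar), so the final letter is not what conditions the rule; the first letter is.
"kufe" begins with k-. The stems beginning with k- (kipodal → kipodalar, kizunib → kizunibar) add -ar.
So kufe → kufear.

kufear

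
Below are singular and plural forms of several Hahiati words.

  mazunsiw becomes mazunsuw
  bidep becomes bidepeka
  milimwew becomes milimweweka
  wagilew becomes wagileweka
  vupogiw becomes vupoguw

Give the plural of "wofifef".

wofifefeka

vupogiw and milimwew both end in -w yet inflect differently (vupoguw, milimweweka), so the final letter is not what conditions the rule; the last vowel is.
"wofifef" has last vowel 'e'. The stems whose last vowel is 'e' (bidep → bidepeka, milimwew → milimweweka, wagilew → wagileweka) add -eka.
So wofifef → wofifefeka.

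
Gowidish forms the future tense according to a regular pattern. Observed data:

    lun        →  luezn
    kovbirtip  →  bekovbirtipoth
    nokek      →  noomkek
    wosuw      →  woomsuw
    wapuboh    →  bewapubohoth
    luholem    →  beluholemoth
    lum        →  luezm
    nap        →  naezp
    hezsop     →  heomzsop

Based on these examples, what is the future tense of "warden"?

waomrden

"warden" has 2 vowels. The stems with 2 vowels (hezsop → heomzsop, nokek → noomkek, wosuw → woomsuw) insert -om- after the first vowel.
The other patterns: stems with 1 vowel insert -ez- after the first vowel; stems with 3 vowels add be- … -oth around the stem.
So warden → waomrden.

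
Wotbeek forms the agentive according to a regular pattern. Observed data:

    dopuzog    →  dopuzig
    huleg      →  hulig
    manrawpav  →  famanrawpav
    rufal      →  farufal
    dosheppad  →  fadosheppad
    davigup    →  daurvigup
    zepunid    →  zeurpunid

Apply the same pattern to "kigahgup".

dosheppad and zepunid both end in -d yet inflect differently (fadosheppad, zeurpunid), so the final letter is not what conditions the rule; the last vowel is.
"kigahgup" has last vowel 'u'. The one such stem in the data (davigup → daurvigup) inserts -ur- after the first vowel (as does zepunid), so the same rule applies.
So kigahgup → kiurgahgup.

kiurgahgup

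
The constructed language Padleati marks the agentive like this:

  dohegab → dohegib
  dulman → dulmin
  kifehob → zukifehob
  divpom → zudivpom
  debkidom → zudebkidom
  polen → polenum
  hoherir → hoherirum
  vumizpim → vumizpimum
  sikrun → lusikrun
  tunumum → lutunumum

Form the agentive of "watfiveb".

watfivebum

dohegab and kifehob both end in -b yet inflect differently (dohegib, zukifehob), so the final letter is not what conditions the rule; the last vowel is.
"watfiveb" has last vowel 'e'. The one such stem in the data (polen → polenum) adds -um, so the same rule applies.
The other patterns: stems whose last vowel is 'a' change the last vowel to 'i'; stems whose last vowel is 'o' add the prefix zu-; stems whose last vowel is 'u' add the prefix lu-.
So watfiveb → watfivebum.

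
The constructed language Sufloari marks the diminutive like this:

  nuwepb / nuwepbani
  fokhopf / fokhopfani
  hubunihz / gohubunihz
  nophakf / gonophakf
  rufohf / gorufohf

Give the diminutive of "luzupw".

fokhopf and nophakf both end in -f yet inflect differently (fokhopfani, gonophakf), so the final letter is not what conditions the rule; the second-to-last letter is.
"luzupw" has second-to-last letter 'p'. The stems whose second-to-last letter is 'p' (nuwepb → nuwepbani, fokhopf → fokhopfani) add -ani.
So luzupw → luzupwani.

luzupwani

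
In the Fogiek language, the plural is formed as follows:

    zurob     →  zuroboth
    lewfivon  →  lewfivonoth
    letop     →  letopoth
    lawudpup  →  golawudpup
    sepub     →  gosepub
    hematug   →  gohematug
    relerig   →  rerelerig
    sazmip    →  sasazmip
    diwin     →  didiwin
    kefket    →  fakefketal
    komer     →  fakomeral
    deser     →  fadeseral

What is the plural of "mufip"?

letop and lawudpup both end in -p yet inflect differently (letopoth, golawudpup), so the final letter is not what conditions the rule; the last vowel is.
"mufip" has last vowel 'i'. The stems whose last vowel is 'i' (relerig → rerelerig, sazmip → sasazmip, diwin → didiwin) repeat the first consonant+vowel as a prefix.
The other patterns: stems whose last vowel is 'o' add -oth; stems whose last vowel is 'u' add the prefix go-; stems whose last vowel is 'e' add fa- … -al around the stem.
So mufip → mumufip.

mumufip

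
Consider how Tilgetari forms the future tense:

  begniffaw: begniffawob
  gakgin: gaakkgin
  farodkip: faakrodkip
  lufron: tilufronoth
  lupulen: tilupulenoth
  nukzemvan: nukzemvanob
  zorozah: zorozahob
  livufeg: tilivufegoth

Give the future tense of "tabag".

tabagob

gakgin and nukzemvan both end in -n yet inflect differently (gaakkgin, nukzemvanob), so the final letter is not what conditions the rule; the last vowel is.
"tabag" has last vowel 'a'. The stems whose last vowel is 'a' (zorozah → zorozahob, begniffaw → begniffawob, nukzemvan → nukzemvanob) add -ob.
The other patterns: stems whose last vowel is 'i' insert -ak- after the first vowel; stems whose last vowel is 'e' or 'o' add ti- … -oth around the stem.
So tabag → tabagob.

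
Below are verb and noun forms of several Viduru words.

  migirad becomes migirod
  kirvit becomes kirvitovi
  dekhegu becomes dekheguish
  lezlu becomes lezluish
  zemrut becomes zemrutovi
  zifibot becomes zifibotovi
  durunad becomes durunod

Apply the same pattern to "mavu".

mavuish

"mavu" ends in -u. The stems ending in -u (lezlu → lezluish, dekhegu → dekheguish) add -ish.
So mavu → mavuish.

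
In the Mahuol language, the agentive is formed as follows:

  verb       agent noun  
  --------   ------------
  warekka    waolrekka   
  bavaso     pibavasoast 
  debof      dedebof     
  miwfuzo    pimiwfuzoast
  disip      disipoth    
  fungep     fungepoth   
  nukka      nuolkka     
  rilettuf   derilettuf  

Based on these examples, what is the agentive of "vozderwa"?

voolzderwa

bavaso and debof both have last vowel 'o' yet inflect differently (pibavasoast, dedebof), so the last vowel is not what conditions the rule; the final letter is.
"vozderwa" ends in -a. The stems ending in -a (warekka → waolrekka, nukka → nuolkka) insert -ol- after the first vowel.
So vozderwa → voolzderwa.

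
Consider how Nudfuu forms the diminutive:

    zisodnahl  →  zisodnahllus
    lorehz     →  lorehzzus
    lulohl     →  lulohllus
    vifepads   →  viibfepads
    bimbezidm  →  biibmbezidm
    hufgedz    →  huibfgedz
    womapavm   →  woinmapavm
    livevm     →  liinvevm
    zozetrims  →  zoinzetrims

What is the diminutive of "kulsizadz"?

lorehz and hufgedz both end in -z yet inflect differently (lorehzzus, huibfgedz), so the final letter is not what conditions the rule; the second-to-last letter is.
"kulsizadz" has second-to-last letter 'd'. The stems whose second-to-last letter is 'd' (vifepads → viibfepads, bimbezidm → biibmbezidm, hufgedz → huibfgedz) insert -ib- after the first vowel.
The other patterns: stems whose second-to-last letter is 'h' double the final consonant and add -us; stems whose second-to-last letter is 'm' or 'v' insert -in- after the first vowel.
So kulsizadz → kuiblsizadz.

kuiblsizadz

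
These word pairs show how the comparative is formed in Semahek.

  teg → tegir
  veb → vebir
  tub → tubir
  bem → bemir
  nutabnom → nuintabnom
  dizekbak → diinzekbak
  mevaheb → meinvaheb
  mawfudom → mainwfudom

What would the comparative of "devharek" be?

deinvharek

bem and nutabnom both end in -m yet inflect differently (bemir, nuintabnom), so the final letter is not what conditions the rule; the number of vowels is.
"devharek" has 3 vowels. The stems with 3 vowels (nutabnom → nuintabnom, dizekbak → diinzekbak, mevaheb → meinvaheb) insert -in- after the first vowel.
So devharek → deinvharek.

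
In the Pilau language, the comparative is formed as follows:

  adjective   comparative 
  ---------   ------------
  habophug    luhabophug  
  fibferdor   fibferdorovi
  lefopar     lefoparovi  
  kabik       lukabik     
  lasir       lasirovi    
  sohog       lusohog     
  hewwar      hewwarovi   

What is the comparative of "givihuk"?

"givihuk" ends in -k. The one such stem in the data (kabik → lukabik) adds the prefix lu-, so the same rule applies.
So givihuk → lugivihuk.

lugivihuk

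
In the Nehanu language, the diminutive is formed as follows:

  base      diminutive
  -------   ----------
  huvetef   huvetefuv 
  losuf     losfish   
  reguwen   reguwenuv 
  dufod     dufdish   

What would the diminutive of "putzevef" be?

putzevefuv

huvetef and losuf both end in -f yet inflect differently (huvetefuv, losfish), so the final letter is not what conditions the rule; the last vowel is.
"putzevef" has last vowel 'e'. The stems whose last vowel is 'e' (huvetef → huvetefuv, reguwen → reguwenuv) add -uv.
So putzevef → putzevefuv.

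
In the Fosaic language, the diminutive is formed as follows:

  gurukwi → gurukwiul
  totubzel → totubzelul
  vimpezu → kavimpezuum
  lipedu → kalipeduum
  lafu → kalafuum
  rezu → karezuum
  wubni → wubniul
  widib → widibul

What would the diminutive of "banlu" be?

kabanluum

lafu and wubni both have 2 vowels yet inflect differently (kalafuum, wubniul), so the number of vowels is not what conditions the rule; the final letter is.
"banlu" ends in -u. The stems ending in -u (lafu → kalafuum, lipedu → kalipeduum, vimpezu → kavimpezuum) add ka- … -um around the stem.
The other pattern: stems ending in -b, -i or -l add -ul.
So banlu → kabanluum.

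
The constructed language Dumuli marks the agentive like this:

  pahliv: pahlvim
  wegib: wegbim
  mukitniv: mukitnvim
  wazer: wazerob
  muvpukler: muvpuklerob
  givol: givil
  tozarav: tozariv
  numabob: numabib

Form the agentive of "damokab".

damokib

pahliv and tozarav both end in -v yet inflect differently (pahlvim, tozariv), so the final letter is not what conditions the rule; the last vowel is.
"damokab" has last vowel 'a'. The one such stem in the data (tozarav → tozariv) changes the last vowel to 'i' (as do givol, numabob), so the same rule applies.
The other patterns: stems whose last vowel is 'i' delete the last vowel and add -im; stems whose last vowel is 'e' add -ob.
So damokab → damokib.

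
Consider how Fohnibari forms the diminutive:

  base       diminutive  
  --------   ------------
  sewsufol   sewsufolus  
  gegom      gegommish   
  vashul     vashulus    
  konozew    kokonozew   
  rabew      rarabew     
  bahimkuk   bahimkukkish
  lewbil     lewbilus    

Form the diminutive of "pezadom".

vashul and bahimkuk both have last vowel 'u' yet inflect differently (vashulus, bahimkukkish), so the last vowel is not what conditions the rule; the final letter is.
"pezadom" ends in -m. The one such stem in the data (gegom → gegommish) doubles the final consonant and adds -ish (as does bahimkuk), so the same rule applies.
So pezadom → pezadommish.

pezadommish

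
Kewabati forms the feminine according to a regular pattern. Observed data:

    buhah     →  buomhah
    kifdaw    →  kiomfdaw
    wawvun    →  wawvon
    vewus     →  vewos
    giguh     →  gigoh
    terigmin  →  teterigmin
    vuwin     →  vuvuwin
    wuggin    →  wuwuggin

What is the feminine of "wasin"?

buhah and giguh both end in -h yet inflect differently (buomhah, gigoh), so the final letter is not what conditions the rule; the last vowel is.
"wasin" has last vowel 'i'. The stems whose last vowel is 'i' (terigmin → teterigmin, vuwin → vuvuwin, wuggin → wuwuggin) repeat the first consonant+vowel as a prefix.
The other patterns: stems whose last vowel is 'a' insert -om- after the first vowel; stems whose last vowel is 'u' change the last vowel to 'o'.
So wasin → wawasin.

wawasin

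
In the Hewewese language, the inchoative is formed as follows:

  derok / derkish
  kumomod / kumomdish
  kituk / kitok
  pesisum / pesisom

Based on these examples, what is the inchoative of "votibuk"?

votibok

derok and kituk both end in -k yet inflect differently (derkish, kitok), so the final letter is not what conditions the rule; the last vowel is.
"votibuk" has last vowel 'u'. The stems whose last vowel is 'u' (kituk → kitok, pesisum → pesisom) change the last vowel to 'o'.
The other pattern: stems whose last vowel is 'o' delete the last vowel and add -ish.
So votibuk → votibok.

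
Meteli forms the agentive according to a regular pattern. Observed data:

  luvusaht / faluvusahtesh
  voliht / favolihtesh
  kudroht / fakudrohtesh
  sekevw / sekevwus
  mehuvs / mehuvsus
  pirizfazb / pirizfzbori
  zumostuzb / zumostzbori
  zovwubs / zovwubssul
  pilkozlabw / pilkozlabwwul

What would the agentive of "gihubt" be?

gihubttul

mehuvs and zovwubs both end in -s yet inflect differently (mehuvsus, zovwubssul), so the final letter is not what conditions the rule; the second-to-last letter is.
"gihubt" has second-to-last letter 'b'. The stems whose second-to-last letter is 'b' (zovwubs → zovwubssul, pilkozlabw → pilkozlabwwul) double the final consonant and add -ul.
The other patterns: stems whose second-to-last letter is 'h' add fa- … -esh around the stem; stems whose second-to-last letter is 'v' add -us; stems whose second-to-last letter is 'z' delete the last vowel and add -ori.
So gihubt → gihubttul.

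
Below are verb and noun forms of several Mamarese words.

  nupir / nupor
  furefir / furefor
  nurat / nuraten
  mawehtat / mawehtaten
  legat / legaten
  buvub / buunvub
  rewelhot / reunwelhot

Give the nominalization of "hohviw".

nurat and rewelhot both end in -t yet inflect differently (nuraten, reunwelhot), so the final letter is not what conditions the rule; the last vowel is.
"hohviw" has last vowel 'i'. The stems whose last vowel is 'i' (nupir → nupor, furefir → furefor) change the last vowel to 'o'.
So hohviw → hohvow.

hohvow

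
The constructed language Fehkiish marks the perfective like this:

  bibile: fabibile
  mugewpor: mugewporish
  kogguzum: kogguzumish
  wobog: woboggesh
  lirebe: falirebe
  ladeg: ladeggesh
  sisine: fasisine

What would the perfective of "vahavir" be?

bibile and ladeg both have last vowel 'e' yet inflect differently (fabibile, ladeggesh), so the last vowel is not what conditions the rule; the final letter is.
"vahavir" ends in -r. The one such stem in the data (mugewpor → mugewporish) adds -ish, so the same rule applies.
The other patterns: stems ending in -e add the prefix fa-; stems ending in -g double the final consonant and add -esh.
So vahavir → vahavirish.

vahavirish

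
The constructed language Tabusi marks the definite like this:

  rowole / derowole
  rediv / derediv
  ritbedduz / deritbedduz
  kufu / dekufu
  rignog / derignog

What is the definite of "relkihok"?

Every pair shown (rowole → derowole, rediv → derediv, ritbedduz → deritbedduz, …) follows the same rule: add the prefix de-.
So relkihok → derelkihok.

derelkihok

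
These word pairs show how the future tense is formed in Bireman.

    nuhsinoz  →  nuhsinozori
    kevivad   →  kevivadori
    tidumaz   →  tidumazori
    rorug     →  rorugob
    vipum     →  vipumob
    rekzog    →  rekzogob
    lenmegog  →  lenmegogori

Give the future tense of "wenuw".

wenuwob

rekzog and lenmegog both end in -g yet inflect differently (rekzogob, lenmegogori), so the final letter is not what conditions the rule; the number of vowels is.
"wenuw" has 2 vowels. The stems with 2 vowels (rekzog → rekzogob, rorug → rorugob, vipum → vipumob) add -ob.
The other pattern: stems with 3 vowels add -ori.
So wenuw → wenuwob.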